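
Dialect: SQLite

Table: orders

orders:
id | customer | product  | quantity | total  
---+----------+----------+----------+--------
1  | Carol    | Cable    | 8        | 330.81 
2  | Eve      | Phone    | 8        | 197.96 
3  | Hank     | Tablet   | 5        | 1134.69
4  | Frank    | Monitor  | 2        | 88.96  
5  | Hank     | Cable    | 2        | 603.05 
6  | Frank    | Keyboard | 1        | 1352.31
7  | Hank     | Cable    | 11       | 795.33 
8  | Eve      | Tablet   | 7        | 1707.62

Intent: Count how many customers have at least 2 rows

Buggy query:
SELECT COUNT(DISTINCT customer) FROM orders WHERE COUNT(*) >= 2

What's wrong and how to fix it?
Bug: WHERE filters individual rows, not groups, so a group-level COUNT is invalid there

Fix: Use a subquery that GROUPs and filters with HAVING, then count its rows

Corrected query:
SELECT COUNT(*) FROM (SELECT customer FROM orders GROUP BY customer HAVING COUNT(*) >= 2)

Result:
COUNT(*)
--------
3       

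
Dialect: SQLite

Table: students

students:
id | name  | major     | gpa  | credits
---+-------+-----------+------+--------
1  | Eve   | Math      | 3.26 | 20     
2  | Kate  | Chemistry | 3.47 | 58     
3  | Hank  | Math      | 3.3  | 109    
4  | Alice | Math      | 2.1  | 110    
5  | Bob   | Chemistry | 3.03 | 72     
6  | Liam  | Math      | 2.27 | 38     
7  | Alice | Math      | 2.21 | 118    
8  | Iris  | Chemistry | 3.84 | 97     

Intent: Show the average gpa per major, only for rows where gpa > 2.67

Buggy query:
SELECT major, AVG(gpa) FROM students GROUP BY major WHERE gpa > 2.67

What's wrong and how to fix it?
Bug: Row-level WHERE must come before GROUP BY in the clause order

Fix: Move the WHERE clause before GROUP BY

Corrected query:
SELECT major, AVG(gpa) FROM students WHERE gpa > 2.67 GROUP BY major

Result:
major     | AVG(gpa)
----------+---------
Chemistry | 3.446667
Math      | 3.28    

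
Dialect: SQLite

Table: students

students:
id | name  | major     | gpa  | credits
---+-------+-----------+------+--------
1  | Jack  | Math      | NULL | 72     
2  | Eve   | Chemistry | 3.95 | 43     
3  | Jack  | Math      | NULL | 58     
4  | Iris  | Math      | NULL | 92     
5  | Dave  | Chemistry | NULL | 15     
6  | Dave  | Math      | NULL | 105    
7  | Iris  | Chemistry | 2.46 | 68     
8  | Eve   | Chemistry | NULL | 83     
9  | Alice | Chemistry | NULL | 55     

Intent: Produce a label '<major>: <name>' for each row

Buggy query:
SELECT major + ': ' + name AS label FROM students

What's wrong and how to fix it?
Bug: '+' is numeric addition; on text columns SQLite converts them to 0 instead of concatenating

Fix: Replace + with || to concatenate text

Corrected query:
SELECT major || ': ' || name AS label FROM students

Result:
label           
----------------
Math: Jack      
Chemistry: Eve  
Math: Jack      
Math: Iris      
Chemistry: Dave 
Math: Dave      
Chemistry: Iris 
Chemistry: Eve  
Chemistry: Alice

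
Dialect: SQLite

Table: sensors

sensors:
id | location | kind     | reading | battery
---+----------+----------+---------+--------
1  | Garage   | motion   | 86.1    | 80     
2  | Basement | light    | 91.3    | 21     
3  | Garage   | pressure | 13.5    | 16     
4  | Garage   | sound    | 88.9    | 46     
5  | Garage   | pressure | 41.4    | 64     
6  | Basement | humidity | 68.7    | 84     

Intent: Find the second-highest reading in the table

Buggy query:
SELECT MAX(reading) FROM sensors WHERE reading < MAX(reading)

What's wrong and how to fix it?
Bug: MAX(reading) on the right of the comparison is an aggregate-in-WHERE error

Fix: Compute the overall MAX in a subquery, then take MAX of rows below it

Corrected query:
SELECT MAX(reading) FROM sensors WHERE reading < (SELECT MAX(reading) FROM sensors)

Result:
MAX(reading)
------------
88.9        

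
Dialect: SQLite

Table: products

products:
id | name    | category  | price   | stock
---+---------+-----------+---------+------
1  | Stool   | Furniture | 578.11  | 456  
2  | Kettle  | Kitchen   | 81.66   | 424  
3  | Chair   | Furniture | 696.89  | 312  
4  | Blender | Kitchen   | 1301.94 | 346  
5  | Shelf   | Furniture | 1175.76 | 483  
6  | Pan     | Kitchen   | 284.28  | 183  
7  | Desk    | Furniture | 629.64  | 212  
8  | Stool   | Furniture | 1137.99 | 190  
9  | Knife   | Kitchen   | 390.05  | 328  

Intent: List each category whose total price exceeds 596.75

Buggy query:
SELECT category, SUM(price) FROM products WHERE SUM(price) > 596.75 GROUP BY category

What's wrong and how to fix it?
Bug: SUM(price) is an aggregate, but WHERE filters rows before aggregation

Fix: Move the aggregate condition to a HAVING clause

Corrected query:
SELECT category, SUM(price) FROM products GROUP BY category HAVING SUM(price) > 596.75

Result:
category  | SUM(price)
----------+-----------
Furniture | 4218.39   
Kitchen   | 2057.93   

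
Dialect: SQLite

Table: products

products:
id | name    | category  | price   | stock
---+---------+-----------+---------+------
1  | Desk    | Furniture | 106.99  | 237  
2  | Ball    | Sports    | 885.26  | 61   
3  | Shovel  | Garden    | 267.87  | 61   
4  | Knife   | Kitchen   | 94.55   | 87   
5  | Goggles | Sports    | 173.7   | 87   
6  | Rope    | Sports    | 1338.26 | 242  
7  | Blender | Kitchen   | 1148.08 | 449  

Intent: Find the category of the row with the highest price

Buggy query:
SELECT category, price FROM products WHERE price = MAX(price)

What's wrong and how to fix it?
Bug: WHERE is evaluated per row; an aggregate over the whole table isn't defined there

Fix: Use a subquery: WHERE price = (SELECT MAX(price) FROM products)

Corrected query:
SELECT category, price FROM products WHERE price = (SELECT MAX(price) FROM products)

Result:
category | price  
---------+--------
Sports   | 1338.26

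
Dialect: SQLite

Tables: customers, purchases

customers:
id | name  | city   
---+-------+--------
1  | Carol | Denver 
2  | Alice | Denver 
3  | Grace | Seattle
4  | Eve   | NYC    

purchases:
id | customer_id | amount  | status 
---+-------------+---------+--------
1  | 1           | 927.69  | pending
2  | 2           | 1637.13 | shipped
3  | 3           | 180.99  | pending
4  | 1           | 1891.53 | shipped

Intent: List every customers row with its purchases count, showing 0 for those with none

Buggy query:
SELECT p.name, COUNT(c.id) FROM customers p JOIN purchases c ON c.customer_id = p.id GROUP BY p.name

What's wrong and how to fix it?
Bug: INNER JOIN drops customers rows that have no matching purchases rows

Fix: Switch to LEFT JOIN to retain unmatched parent rows

Corrected query:
SELECT p.name, COUNT(c.id) FROM customers p LEFT JOIN purchases c ON c.customer_id = p.id GROUP BY p.name

Result:
name  | COUNT(c.id)
------+------------
Alice | 1          
Carol | 2          
Eve   | 0          
Grace | 1          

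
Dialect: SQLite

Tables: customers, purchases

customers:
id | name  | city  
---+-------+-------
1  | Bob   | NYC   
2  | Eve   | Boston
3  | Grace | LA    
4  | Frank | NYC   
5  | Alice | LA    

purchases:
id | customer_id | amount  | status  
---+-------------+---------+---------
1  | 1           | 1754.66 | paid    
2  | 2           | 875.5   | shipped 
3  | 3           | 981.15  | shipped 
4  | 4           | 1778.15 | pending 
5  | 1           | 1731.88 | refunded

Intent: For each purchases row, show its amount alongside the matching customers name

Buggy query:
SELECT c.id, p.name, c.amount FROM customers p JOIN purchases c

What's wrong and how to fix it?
Bug: JOIN with no ON clause produces a cartesian product; every purchases row pairs with every customers row

Fix: Specify the join condition linking the foreign key to the parent id

Corrected query:
SELECT c.id, p.name, c.amount FROM customers p JOIN purchases c ON c.customer_id = p.id

Result:
id | name  | amount 
---+-------+--------
1  | Bob   | 1754.66
2  | Eve   | 875.5  
3  | Grace | 981.15 
4  | Frank | 1778.15
5  | Bob   | 1731.88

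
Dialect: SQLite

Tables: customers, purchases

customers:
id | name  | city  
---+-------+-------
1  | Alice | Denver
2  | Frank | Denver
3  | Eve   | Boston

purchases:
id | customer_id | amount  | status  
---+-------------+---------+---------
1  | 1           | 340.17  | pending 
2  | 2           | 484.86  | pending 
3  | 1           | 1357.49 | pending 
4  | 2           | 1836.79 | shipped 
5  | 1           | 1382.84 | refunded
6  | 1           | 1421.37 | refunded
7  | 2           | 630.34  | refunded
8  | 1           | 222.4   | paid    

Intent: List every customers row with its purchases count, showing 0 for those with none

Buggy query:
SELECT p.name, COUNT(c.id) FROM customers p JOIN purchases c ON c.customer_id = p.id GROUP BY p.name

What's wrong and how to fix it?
Bug: An inner join excludes parents with zero children

Fix: Use LEFT JOIN so parents without children still appear (COUNT(c.id) gives 0)

Corrected query:
SELECT p.name, COUNT(c.id) FROM customers p LEFT JOIN purchases c ON c.customer_id = p.id GROUP BY p.name

Result:
name  | COUNT(c.id)
------+------------
Alice | 5          
Eve   | 0          
Frank | 3          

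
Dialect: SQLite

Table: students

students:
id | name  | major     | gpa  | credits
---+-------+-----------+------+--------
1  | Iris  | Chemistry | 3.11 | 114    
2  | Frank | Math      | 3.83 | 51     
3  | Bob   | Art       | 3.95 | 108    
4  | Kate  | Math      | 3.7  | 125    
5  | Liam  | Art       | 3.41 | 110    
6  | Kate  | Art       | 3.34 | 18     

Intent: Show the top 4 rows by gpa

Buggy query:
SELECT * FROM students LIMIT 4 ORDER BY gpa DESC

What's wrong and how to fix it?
Bug: LIMIT must come after ORDER BY

Fix: Swap the clauses: ORDER BY first, then LIMIT

Corrected query:
SELECT * FROM students ORDER BY gpa DESC LIMIT 4

Result:
id | name  | major | gpa  | credits
---+-------+-------+------+--------
3  | Bob   | Art   | 3.95 | 108    
2  | Frank | Math  | 3.83 | 51     
4  | Kate  | Math  | 3.7  | 125    
5  | Liam  | Art   | 3.41 | 110    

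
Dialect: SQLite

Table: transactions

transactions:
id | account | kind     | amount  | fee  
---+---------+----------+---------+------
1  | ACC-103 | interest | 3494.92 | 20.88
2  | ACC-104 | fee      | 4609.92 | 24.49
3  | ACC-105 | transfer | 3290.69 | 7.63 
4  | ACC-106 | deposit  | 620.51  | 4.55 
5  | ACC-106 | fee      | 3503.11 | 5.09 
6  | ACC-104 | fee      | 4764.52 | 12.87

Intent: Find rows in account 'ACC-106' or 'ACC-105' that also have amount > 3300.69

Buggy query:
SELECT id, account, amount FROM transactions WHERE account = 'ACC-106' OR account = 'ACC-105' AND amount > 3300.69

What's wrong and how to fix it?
Bug: AND binds tighter than OR, so this parses as account = 'ACC-106' OR (account = 'ACC-105' AND amount > 3300.69)

Fix: Add parentheses around the OR so the AND applies to both alternatives

Corrected query:
SELECT id, account, amount FROM transactions WHERE (account = 'ACC-106' OR account = 'ACC-105') AND amount > 3300.69

Result:
id | account | amount 
---+---------+--------
5  | ACC-106 | 3503.11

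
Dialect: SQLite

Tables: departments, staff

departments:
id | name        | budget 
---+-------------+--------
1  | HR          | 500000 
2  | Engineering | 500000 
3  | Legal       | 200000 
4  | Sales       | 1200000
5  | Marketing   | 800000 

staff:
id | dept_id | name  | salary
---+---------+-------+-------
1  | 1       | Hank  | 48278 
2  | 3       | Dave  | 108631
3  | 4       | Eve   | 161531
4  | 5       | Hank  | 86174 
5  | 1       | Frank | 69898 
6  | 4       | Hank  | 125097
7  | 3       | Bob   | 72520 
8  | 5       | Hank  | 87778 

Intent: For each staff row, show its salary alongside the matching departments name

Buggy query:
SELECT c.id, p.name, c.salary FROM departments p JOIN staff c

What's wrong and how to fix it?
Bug: Missing join condition: each staff row is matched to all departments rows instead of just its own

Fix: Add ON c.dept_id = p.id to the JOIN

Corrected query:
SELECT c.id, p.name, c.salary FROM departments p JOIN staff c ON c.dept_id = p.id

Result:
id | name      | salary
---+-----------+-------
1  | HR        | 48278 
2  | Legal     | 108631
3  | Sales     | 161531
4  | Marketing | 86174 
5  | HR        | 69898 
6  | Sales     | 125097
7  | Legal     | 72520 
8  | Marketing | 87778 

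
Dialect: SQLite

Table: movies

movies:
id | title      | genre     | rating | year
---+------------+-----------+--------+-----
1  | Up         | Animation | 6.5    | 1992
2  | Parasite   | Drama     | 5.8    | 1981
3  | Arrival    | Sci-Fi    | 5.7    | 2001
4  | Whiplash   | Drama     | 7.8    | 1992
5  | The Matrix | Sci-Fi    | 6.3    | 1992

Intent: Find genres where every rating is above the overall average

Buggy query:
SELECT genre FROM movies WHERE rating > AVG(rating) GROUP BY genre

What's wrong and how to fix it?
Bug: AVG() is an aggregate; it can't sit directly in WHERE

Fix: Use a subquery for AVG and a HAVING MIN(...) filter so the condition holds for every row in the group

Corrected query:
SELECT genre FROM movies GROUP BY genre HAVING MIN(rating) > (SELECT AVG(rating) FROM movies)

Result:
genre    
---------
Animation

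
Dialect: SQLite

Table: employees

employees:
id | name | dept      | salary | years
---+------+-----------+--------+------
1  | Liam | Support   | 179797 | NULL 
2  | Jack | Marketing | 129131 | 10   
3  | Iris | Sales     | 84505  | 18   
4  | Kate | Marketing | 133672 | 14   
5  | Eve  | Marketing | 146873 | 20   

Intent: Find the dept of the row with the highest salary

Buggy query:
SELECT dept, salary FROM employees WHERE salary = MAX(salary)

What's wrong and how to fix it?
Bug: MAX(salary) is an aggregate and cannot be used directly in WHERE

Fix: Wrap MAX in a scalar subquery so WHERE compares against a single value

Corrected query:
SELECT dept, salary FROM employees WHERE salary = (SELECT MAX(salary) FROM employees)

Result:
dept    | salary
--------+-------
Support | 179797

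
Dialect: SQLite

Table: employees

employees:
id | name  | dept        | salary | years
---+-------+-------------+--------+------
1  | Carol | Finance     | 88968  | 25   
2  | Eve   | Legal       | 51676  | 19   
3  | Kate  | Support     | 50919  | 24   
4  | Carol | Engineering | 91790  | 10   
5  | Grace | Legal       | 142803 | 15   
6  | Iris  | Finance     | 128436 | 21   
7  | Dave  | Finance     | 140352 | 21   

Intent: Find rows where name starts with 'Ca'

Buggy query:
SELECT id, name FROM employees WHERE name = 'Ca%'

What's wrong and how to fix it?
Bug: Wildcards only work with LIKE; '=' treats '%' as a literal character

Fix: Replace '=' with LIKE so 'Ca%' is treated as a pattern

Corrected query:
SELECT id, name FROM employees WHERE name LIKE 'Ca%'

Result:
id | name 
---+------
1  | Carol
4  | Carol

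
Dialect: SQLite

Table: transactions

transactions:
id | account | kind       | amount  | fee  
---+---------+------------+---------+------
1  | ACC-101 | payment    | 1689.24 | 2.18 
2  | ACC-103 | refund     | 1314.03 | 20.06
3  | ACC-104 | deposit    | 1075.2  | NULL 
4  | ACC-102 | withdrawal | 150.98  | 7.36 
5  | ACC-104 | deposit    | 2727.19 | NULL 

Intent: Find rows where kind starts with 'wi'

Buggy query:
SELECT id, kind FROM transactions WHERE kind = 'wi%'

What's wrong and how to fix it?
Bug: Wildcards only work with LIKE; '=' treats '%' as a literal character

Fix: Replace '=' with LIKE so 'wi%' is treated as a pattern

Corrected query:
SELECT id, kind FROM transactions WHERE kind LIKE 'wi%'

Result:
id | kind      
---+-----------
4  | withdrawal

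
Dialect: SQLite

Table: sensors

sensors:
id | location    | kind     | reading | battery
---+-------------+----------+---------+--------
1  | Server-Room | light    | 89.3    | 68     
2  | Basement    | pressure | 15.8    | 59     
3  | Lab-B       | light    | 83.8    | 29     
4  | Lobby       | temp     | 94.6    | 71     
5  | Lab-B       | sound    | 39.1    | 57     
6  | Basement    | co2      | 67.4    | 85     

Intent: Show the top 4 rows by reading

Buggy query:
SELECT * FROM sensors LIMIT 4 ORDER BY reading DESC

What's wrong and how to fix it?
Bug: LIMIT must come after ORDER BY

Fix: Swap the clauses: ORDER BY first, then LIMIT

Corrected query:
SELECT * FROM sensors ORDER BY reading DESC LIMIT 4

Result:
id | location    | kind  | reading | battery
---+-------------+-------+---------+--------
4  | Lobby       | temp  | 94.6    | 71     
1  | Server-Room | light | 89.3    | 68     
3  | Lab-B       | light | 83.8    | 29     
6  | Basement    | co2   | 67.4    | 85     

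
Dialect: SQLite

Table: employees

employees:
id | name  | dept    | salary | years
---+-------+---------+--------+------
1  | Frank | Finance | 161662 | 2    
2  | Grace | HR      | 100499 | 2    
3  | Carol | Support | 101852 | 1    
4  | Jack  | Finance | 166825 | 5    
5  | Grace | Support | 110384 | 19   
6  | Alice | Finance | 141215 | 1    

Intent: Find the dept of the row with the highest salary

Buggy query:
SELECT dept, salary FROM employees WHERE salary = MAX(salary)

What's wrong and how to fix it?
Bug: WHERE is evaluated per row; an aggregate over the whole table isn't defined there

Fix: Wrap MAX in a scalar subquery so WHERE compares against a single value

Corrected query:
SELECT dept, salary FROM employees WHERE salary = (SELECT MAX(salary) FROM employees)

Result:
dept    | salary
--------+-------
Finance | 166825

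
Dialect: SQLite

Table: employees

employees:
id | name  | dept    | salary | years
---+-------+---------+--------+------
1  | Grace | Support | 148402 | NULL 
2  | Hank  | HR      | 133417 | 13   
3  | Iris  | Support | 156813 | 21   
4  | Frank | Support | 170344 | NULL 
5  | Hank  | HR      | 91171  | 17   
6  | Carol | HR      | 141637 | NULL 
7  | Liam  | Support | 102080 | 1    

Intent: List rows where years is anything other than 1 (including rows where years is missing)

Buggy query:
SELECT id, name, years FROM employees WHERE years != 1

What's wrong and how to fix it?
Bug: 'years != 1' is unknown when years is NULL, so NULL rows are silently excluded

Fix: Add an explicit OR years IS NULL to include the missing-value rows

Corrected query:
SELECT id, name, years FROM employees WHERE years != 1 OR years IS NULL

Result:
id | name  | years
---+-------+------
1  | Grace | NULL 
2  | Hank  | 13   
3  | Iris  | 21   
4  | Frank | NULL 
5  | Hank  | 17   
6  | Carol | NULL 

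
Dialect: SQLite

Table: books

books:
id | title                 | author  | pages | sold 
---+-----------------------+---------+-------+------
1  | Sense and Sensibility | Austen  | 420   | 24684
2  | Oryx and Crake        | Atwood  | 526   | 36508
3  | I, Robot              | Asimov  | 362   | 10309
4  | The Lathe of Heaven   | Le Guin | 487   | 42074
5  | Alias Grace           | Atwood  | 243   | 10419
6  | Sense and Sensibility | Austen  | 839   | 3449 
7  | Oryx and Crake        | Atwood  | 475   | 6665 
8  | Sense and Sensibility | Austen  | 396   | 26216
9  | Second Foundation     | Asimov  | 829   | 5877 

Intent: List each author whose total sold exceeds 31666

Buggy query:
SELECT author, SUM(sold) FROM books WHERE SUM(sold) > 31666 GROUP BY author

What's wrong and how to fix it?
Bug: WHERE runs before GROUP BY, so aggregates aren't available there

Fix: Use HAVING (which filters groups after aggregation) instead of WHERE

Corrected query:
SELECT author, SUM(sold) FROM books GROUP BY author HAVING SUM(sold) > 31666

Result:
author  | SUM(sold)
--------+----------
Atwood  | 53592    
Austen  | 54349    
Le Guin | 42074    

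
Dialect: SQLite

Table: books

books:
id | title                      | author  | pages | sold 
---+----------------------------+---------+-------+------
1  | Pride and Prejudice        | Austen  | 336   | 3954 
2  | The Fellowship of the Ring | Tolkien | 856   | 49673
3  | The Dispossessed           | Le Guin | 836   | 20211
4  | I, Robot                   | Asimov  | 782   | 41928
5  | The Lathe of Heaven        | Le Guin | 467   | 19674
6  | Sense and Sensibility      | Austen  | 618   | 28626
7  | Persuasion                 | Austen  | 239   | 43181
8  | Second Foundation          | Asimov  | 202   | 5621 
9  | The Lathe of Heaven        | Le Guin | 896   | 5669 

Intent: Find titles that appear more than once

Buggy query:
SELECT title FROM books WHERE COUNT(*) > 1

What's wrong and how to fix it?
Bug: COUNT(*) is an aggregate and cannot be used in WHERE

Fix: Group first, then use HAVING for the count condition

Corrected query:
SELECT title FROM books GROUP BY title HAVING COUNT(*) > 1

Result:
title              
-------------------
The Lathe of Heaven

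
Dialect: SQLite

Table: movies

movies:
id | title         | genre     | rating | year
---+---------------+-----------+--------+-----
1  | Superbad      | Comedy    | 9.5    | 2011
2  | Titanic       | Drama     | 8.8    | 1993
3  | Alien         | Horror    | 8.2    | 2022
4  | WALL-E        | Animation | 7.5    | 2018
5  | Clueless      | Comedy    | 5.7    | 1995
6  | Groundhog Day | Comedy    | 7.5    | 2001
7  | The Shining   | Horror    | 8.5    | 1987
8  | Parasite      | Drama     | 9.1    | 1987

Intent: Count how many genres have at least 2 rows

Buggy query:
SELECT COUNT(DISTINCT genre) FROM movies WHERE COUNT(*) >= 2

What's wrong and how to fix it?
Bug: WHERE filters individual rows, not groups, so a group-level COUNT is invalid there

Fix: Use a subquery that GROUPs and filters with HAVING, then count its rows

Corrected query:
SELECT COUNT(*) FROM (SELECT genre FROM movies GROUP BY genre HAVING COUNT(*) >= 2)

Result:
COUNT(*)
--------
3       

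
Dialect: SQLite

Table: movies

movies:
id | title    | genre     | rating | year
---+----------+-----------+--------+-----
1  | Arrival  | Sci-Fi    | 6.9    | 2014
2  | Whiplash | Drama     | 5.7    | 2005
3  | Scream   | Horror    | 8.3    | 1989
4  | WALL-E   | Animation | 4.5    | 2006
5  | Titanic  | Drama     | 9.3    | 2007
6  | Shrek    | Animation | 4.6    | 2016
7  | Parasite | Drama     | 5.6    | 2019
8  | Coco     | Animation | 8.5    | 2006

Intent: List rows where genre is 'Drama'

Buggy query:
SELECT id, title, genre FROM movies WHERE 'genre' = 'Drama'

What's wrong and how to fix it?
Bug: Single quotes denote string literals in SQL; the column name is being compared as a constant string

Fix: Remove the quotes around the column name (or use double quotes for an identifier)

Corrected query:
SELECT id, title, genre FROM movies WHERE genre = 'Drama'

Result:
id | title    | genre
---+----------+------
2  | Whiplash | Drama
5  | Titanic  | Drama
7  | Parasite | Drama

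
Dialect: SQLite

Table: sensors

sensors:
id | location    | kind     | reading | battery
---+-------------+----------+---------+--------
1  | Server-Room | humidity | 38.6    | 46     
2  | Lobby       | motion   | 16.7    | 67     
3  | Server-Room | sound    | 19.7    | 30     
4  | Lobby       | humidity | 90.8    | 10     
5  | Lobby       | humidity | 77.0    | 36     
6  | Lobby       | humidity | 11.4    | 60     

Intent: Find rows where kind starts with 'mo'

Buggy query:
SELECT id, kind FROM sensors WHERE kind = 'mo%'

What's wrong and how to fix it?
Bug: Wildcards only work with LIKE; '=' treats '%' as a literal character

Fix: Replace '=' with LIKE so 'mo%' is treated as a pattern

Corrected query:
SELECT id, kind FROM sensors WHERE kind LIKE 'mo%'

Result:
id | kind  
---+-------
2  | motion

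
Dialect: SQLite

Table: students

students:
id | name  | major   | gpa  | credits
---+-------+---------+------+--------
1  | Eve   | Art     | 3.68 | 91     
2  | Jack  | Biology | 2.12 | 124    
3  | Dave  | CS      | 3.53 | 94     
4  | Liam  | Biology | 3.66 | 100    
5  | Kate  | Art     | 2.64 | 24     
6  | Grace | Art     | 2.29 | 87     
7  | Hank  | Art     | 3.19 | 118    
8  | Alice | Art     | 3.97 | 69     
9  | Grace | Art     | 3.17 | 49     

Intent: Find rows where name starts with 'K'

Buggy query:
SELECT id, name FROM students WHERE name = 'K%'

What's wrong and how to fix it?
Bug: Wildcards only work with LIKE; '=' treats '%' as a literal character

Fix: Use LIKE for wildcard pattern matching

Corrected query:
SELECT id, name FROM students WHERE name LIKE 'K%'

Result:
id | name
---+-----
5  | Kate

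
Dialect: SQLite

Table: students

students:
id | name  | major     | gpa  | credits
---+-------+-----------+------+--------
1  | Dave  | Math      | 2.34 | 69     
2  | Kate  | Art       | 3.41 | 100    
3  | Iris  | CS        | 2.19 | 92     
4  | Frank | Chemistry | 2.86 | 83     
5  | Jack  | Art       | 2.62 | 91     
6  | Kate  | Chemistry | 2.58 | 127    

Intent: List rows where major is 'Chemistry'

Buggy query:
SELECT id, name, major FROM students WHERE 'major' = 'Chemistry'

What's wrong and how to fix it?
Bug: Single quotes denote string literals in SQL; the column name is being compared as a constant string

Fix: Remove the quotes around the column name (or use double quotes for an identifier)

Corrected query:
SELECT id, name, major FROM students WHERE major = 'Chemistry'

Result:
id | name  | major    
---+-------+----------
4  | Frank | Chemistry
6  | Kate  | Chemistry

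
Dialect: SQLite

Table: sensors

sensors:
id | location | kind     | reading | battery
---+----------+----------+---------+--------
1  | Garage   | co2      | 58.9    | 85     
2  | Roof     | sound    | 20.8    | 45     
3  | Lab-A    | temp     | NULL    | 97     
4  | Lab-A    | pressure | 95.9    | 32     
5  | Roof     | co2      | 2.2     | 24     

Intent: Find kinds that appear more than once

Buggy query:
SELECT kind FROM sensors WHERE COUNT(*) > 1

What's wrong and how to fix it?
Bug: COUNT(*) is an aggregate and cannot be used in WHERE

Fix: GROUP BY kind, then filter groups with HAVING COUNT(*) > 1

Corrected query:
SELECT kind FROM sensors GROUP BY kind HAVING COUNT(*) > 1

Result:
kind
----
co2 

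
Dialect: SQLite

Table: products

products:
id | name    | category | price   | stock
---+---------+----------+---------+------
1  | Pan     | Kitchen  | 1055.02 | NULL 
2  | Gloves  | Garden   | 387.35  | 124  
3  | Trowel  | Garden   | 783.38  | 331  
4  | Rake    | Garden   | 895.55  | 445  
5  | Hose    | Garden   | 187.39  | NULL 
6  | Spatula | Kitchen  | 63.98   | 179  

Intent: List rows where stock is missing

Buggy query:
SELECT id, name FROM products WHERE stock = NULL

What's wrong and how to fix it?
Bug: '= NULL' is always unknown in SQL three-valued logic, so no rows match

Fix: Replace '= NULL' with 'IS NULL'

Corrected query:
SELECT id, name FROM products WHERE stock IS NULL

Result:
id | name
---+-----
1  | Pan 
5  | Hose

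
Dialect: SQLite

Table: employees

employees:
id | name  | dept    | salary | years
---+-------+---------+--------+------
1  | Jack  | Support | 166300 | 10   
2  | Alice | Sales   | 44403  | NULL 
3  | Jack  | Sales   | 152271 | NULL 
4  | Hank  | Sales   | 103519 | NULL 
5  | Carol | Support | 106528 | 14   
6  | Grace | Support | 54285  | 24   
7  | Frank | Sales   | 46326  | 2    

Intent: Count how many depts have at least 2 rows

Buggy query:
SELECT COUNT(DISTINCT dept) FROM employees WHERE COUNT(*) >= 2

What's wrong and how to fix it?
Bug: COUNT(*) cannot appear in WHERE; the per-group count doesn't exist yet

Fix: Use a subquery that GROUPs and filters with HAVING, then count its rows

Corrected query:
SELECT COUNT(*) FROM (SELECT dept FROM employees GROUP BY dept HAVING COUNT(*) >= 2)

Result:
COUNT(*)
--------
2       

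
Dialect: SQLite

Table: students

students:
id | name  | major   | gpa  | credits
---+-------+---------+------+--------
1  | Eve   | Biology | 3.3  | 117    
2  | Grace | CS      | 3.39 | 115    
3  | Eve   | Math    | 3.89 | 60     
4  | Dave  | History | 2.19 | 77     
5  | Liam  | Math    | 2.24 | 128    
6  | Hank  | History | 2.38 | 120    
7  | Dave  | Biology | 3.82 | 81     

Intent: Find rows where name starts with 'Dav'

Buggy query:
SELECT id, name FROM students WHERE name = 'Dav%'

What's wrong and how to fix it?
Bug: Wildcards only work with LIKE; '=' treats '%' as a literal character

Fix: Replace '=' with LIKE so 'Dav%' is treated as a pattern

Corrected query:
SELECT id, name FROM students WHERE name LIKE 'Dav%'

Result:
id | name
---+-----
4  | Dave
7  | Dave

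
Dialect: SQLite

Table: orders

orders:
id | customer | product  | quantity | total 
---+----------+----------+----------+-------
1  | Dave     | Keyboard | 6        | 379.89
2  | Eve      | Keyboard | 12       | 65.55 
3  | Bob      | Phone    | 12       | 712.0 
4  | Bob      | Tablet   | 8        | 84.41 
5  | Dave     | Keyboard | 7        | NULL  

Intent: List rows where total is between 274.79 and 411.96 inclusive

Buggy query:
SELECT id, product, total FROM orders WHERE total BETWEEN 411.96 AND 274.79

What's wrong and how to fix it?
Bug: The bounds are reversed; BETWEEN a AND b requires a <= b to match anything

Fix: Write BETWEEN 274.79 AND 411.96

Corrected query:
SELECT id, product, total FROM orders WHERE total BETWEEN 274.79 AND 411.96

Result:
id | product  | total 
---+----------+-------
1  | Keyboard | 379.89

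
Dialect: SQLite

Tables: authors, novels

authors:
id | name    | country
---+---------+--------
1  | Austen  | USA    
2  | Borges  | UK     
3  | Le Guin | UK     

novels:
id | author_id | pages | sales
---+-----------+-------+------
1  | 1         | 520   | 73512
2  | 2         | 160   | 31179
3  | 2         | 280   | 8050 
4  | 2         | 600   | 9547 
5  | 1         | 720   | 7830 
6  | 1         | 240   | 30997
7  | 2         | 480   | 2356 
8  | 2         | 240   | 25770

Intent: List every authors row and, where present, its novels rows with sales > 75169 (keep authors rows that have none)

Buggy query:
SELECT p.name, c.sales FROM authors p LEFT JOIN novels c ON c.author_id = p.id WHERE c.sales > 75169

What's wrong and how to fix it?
Bug: Filtering c.sales in WHERE discards the NULL rows produced by LEFT JOIN, turning it into an inner join

Fix: Put 'c.sales > 75169' in the JOIN's ON clause instead of WHERE

Corrected query:
SELECT p.name, c.sales FROM authors p LEFT JOIN novels c ON c.author_id = p.id AND c.sales > 75169

Result:
name    | sales
--------+------
Austen  | NULL 
Borges  | NULL 
Le Guin | NULL 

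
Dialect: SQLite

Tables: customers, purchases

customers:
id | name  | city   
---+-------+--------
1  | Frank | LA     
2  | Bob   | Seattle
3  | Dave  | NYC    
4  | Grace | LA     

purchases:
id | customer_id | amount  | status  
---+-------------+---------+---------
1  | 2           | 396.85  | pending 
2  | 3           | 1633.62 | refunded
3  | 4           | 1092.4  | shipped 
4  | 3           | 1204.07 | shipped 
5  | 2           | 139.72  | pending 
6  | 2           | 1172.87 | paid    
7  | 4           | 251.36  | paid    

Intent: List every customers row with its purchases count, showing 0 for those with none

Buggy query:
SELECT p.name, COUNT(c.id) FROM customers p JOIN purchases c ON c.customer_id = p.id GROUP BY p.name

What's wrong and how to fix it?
Bug: An inner join excludes parents with zero children

Fix: Use LEFT JOIN so parents without children still appear (COUNT(c.id) gives 0)

Corrected query:
SELECT p.name, COUNT(c.id) FROM customers p LEFT JOIN purchases c ON c.customer_id = p.id GROUP BY p.name

Result:
name  | COUNT(c.id)
------+------------
Bob   | 3          
Dave  | 2          
Frank | 0          
Grace | 2          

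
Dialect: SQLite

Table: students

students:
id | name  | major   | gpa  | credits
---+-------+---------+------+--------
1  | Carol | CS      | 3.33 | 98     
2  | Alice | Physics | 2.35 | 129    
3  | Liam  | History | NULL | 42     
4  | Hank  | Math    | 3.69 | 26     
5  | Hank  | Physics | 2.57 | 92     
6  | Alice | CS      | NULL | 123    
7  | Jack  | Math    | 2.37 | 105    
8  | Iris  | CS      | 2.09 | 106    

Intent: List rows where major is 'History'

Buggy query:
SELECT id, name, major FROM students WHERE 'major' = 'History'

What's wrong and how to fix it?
Bug: Single quotes denote string literals in SQL; the column name is being compared as a constant string

Fix: Reference the column as major without single quotes

Corrected query:
SELECT id, name, major FROM students WHERE major = 'History'

Result:
id | name | major  
---+------+--------
3  | Liam | History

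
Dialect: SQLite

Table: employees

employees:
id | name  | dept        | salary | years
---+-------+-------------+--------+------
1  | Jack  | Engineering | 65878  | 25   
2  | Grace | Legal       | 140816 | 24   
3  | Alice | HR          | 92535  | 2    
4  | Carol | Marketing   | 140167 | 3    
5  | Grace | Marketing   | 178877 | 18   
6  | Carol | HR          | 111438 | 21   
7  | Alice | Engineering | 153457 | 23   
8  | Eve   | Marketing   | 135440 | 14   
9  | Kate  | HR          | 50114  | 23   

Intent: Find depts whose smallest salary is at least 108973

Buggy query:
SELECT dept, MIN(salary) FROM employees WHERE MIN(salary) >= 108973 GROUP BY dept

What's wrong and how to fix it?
Bug: MIN() in WHERE is a misuse of aggregate

Fix: Use HAVING for the per-group MIN condition

Corrected query:
SELECT dept, MIN(salary) FROM employees GROUP BY dept HAVING MIN(salary) >= 108973

Result:
dept      | MIN(salary)
----------+------------
Legal     | 140816     
Marketing | 135440     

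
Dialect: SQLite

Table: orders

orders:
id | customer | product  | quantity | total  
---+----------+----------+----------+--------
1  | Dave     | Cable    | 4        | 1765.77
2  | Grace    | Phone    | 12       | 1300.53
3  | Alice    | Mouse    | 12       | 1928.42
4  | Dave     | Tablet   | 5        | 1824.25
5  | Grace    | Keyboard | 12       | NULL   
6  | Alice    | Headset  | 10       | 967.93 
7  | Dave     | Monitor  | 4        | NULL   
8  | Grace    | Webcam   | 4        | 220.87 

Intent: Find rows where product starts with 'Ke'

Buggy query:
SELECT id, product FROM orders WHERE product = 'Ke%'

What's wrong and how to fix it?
Bug: Wildcards only work with LIKE; '=' treats '%' as a literal character

Fix: Use LIKE for wildcard pattern matching

Corrected query:
SELECT id, product FROM orders WHERE product LIKE 'Ke%'

Result:
id | product 
---+---------
5  | Keyboard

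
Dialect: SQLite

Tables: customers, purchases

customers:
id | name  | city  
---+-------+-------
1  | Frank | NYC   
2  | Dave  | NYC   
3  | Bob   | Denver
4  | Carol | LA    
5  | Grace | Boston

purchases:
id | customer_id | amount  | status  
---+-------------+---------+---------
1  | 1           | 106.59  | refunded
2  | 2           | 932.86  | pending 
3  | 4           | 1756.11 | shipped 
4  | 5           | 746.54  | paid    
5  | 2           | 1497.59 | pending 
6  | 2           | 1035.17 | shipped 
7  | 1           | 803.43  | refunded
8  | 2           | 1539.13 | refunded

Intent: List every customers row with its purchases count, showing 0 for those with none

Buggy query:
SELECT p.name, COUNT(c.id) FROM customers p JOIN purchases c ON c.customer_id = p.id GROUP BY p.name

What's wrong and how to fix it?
Bug: An inner join excludes parents with zero children

Fix: Use LEFT JOIN so parents without children still appear (COUNT(c.id) gives 0)

Corrected query:
SELECT p.name, COUNT(c.id) FROM customers p LEFT JOIN purchases c ON c.customer_id = p.id GROUP BY p.name

Result:
name  | COUNT(c.id)
------+------------
Bob   | 0          
Carol | 1          
Dave  | 4          
Frank | 2          
Grace | 1          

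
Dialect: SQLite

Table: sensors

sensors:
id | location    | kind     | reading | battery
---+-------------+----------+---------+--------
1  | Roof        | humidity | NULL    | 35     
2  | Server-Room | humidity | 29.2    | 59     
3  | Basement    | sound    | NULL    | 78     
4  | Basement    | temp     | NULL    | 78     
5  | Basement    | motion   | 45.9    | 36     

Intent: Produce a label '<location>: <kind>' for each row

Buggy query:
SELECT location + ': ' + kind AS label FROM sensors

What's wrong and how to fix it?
Bug: SQLite uses || for string concatenation; + coerces text to numbers (yielding 0)

Fix: Replace + with || to concatenate text

Corrected query:
SELECT location || ': ' || kind AS label FROM sensors

Result:
label                
---------------------
Roof: humidity       
Server-Room: humidity
Basement: sound      
Basement: temp       
Basement: motion     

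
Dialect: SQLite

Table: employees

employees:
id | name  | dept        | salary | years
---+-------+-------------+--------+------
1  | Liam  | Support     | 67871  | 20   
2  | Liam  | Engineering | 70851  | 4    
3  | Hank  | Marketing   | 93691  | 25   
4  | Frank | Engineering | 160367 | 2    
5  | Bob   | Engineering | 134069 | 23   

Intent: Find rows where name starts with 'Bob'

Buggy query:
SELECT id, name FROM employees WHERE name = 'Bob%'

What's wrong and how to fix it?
Bug: Wildcards only work with LIKE; '=' treats '%' as a literal character

Fix: Replace '=' with LIKE so 'Bob%' is treated as a pattern

Corrected query:
SELECT id, name FROM employees WHERE name LIKE 'Bob%'

Result:
id | name
---+-----
5  | Bob 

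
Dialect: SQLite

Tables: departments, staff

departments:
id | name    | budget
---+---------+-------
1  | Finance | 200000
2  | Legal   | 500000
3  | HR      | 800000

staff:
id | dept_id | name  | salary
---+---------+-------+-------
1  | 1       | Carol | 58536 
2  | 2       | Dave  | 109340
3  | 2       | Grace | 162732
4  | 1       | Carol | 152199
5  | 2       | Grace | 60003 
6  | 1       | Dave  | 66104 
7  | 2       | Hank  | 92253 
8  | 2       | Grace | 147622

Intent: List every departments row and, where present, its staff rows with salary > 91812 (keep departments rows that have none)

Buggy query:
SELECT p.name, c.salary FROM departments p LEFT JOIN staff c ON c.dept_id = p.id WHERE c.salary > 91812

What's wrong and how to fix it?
Bug: Filtering c.salary in WHERE discards the NULL rows produced by LEFT JOIN, turning it into an inner join

Fix: Put 'c.salary > 91812' in the JOIN's ON clause instead of WHERE

Corrected query:
SELECT p.name, c.salary FROM departments p LEFT JOIN staff c ON c.dept_id = p.id AND c.salary > 91812

Result:
name    | salary
--------+-------
Finance | 152199
Legal   | 92253 
Legal   | 109340
Legal   | 147622
Legal   | 162732
HR      | NULL  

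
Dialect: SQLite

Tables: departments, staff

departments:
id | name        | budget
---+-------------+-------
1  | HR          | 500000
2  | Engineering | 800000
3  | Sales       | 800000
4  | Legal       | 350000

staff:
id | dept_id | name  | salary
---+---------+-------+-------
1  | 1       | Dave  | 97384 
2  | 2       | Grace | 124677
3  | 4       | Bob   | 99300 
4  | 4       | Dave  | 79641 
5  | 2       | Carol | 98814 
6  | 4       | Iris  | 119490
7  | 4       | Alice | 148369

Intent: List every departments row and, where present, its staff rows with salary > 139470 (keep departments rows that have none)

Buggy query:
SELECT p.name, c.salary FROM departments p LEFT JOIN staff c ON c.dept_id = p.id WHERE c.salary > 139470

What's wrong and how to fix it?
Bug: Filtering c.salary in WHERE discards the NULL rows produced by LEFT JOIN, turning it into an inner join

Fix: Put 'c.salary > 139470' in the JOIN's ON clause instead of WHERE

Corrected query:
SELECT p.name, c.salary FROM departments p LEFT JOIN staff c ON c.dept_id = p.id AND c.salary > 139470

Result:
name        | salary
------------+-------
HR          | NULL  
Engineering | NULL  
Sales       | NULL  
Legal       | 148369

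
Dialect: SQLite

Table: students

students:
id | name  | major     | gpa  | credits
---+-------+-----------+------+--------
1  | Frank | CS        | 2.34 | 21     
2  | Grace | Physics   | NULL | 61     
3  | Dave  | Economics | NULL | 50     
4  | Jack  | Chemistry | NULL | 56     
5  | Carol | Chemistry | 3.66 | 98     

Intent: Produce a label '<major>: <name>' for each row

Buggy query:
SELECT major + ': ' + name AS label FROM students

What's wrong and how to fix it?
Bug: SQLite uses || for string concatenation; + coerces text to numbers (yielding 0)

Fix: Use the || operator for string concatenation

Corrected query:
SELECT major || ': ' || name AS label FROM students

Result:
label           
----------------
CS: Frank       
Physics: Grace  
Economics: Dave 
Chemistry: Jack 
Chemistry: Carol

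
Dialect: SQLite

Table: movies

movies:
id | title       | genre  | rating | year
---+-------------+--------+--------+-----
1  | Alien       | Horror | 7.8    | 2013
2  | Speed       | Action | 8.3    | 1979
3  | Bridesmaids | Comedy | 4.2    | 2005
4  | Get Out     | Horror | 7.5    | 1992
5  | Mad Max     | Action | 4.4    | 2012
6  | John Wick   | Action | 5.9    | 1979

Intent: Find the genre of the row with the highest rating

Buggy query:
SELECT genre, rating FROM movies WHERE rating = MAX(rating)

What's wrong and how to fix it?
Bug: MAX(rating) is an aggregate and cannot be used directly in WHERE

Fix: Wrap MAX in a scalar subquery so WHERE compares against a single value

Corrected query:
SELECT genre, rating FROM movies WHERE rating = (SELECT MAX(rating) FROM movies)

Result:
genre  | rating
-------+-------
Action | 8.3   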